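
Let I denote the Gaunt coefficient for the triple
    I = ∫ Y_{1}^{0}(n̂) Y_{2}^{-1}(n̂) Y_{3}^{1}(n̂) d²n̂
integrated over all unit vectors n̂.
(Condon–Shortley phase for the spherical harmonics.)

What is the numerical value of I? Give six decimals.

-0.233597

m-sum 0 ✓  L=6 even ✓  1≤3≤3 ✓
Π(2lᵢ+1) = 3×5×7 = 105
triangle coeff Δ(1,2,3) = 1/105
Σ_t [0,0]: t=0:+1/4 = 1/4
(3j)²=3/35 [(1 2 3; 0 0 0)], sign=-1
Σ_t [0,0]: t=0:+1/6 = 1/6
(3j)²=8/105 [(1 2 3; 0 -1 1)], sign=+1
⇒ 4πI² = 24/35
I = (-1)√(24/35/(4π)) = -0.23359668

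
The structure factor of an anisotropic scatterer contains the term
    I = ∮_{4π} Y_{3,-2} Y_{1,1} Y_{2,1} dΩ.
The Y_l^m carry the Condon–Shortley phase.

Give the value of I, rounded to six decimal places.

0.261169

m-sum 0 ✓  L=6 even ✓  2≤2≤4 ✓
Π(2lᵢ+1) = 7×3×5 = 105
triangle coeff Δ(3,1,2) = 1/105
Σ_t [1,1]: t=1:−1/4 = -1/4
(3j)²=3/35 [(3 1 2; 0 0 0)], sign=-1
Σ_t [2,2]: t=2:+1/12 = 1/12
(3j)²=2/21 [(3 1 2; -2 1 1)], sign=-1
⇒ 4πI² = 6/7
I = (+1)√(6/7/(4π)) = 0.26116903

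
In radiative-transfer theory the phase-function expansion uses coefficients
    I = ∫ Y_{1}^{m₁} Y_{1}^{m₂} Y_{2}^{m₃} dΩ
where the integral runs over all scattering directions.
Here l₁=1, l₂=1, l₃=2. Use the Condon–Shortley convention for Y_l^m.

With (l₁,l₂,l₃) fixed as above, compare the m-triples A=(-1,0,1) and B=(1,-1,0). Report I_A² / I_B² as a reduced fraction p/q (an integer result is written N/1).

Same 1,1,2: normalisation and zero-m 3j drop out of the ratio.
A: Δ: 0! 2! 2! / 5! → 1/30; sum: t=0:+1/2 = 1/2; 3j²(1 1 2; -1 0 1) = Δ·Π!·Σ² = 1/10  (sign -1)
B: Δ: 0! 2! 2! / 5! → 1/30; sum: t=0:+1/4 = 1/4; 3j²(1 1 2; 1 -1 0) = Δ·Π!·Σ² = 1/30  (sign +1)
I_A²/I_B² = (1/10)/(1/30) = 3/1

3/1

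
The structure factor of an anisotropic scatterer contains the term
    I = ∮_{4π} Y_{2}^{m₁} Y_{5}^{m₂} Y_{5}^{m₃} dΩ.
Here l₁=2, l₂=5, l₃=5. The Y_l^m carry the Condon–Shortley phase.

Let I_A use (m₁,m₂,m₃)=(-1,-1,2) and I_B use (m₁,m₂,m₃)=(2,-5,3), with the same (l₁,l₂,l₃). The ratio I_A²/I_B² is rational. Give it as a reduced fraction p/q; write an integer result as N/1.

Shared (l₁,l₂,l₃)=(2,5,5): N and (l;000)² cancel in I_A²/I_B².
A: Δ = 2!·2!·8!/13! = 1/38610; Racah Σ t=1..2: t=1:−1/1440 t=2:+1/2880 = -1/2880; ⇒ 3j(2 5 5; -1 -1 2)² = 7/715, sgn +1
B: Δ = 2!·2!·8!/13! = 1/38610; Racah Σ t=0..0: t=0:+1/161280 = 1/161280; ⇒ 3j(2 5 5; 2 -5 3)² = 1/143, sgn +1
I_A²/I_B² = (7/715)/(1/143) = 7/5

7/5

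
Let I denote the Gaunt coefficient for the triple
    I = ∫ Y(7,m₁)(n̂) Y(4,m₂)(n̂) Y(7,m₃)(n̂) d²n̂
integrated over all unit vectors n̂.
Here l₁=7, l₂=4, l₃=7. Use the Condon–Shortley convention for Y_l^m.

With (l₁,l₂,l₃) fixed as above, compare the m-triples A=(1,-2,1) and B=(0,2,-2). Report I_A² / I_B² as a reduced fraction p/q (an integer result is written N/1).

Same 7,4,7: normalisation and zero-m 3j drop out of the ratio.
A: Δ: 4! 10! 4! / 19! → 1/58198140; sum: t=0:+1/1658880 t=1:−1/518400 t=2:+1/1658880 = -1/1382400; 3j²(7 4 7; 1 -2 1) = Δ·Π!·Σ² = 504/46189  (sign -1)
B: Δ: 4! 10! 4! / 19! → 1/58198140; sum: t=2:+1/1382400 t=3:−1/622080 t=4:+1/2903040 = -47/87091200; 3j²(7 4 7; 0 2 -2) = Δ·Π!·Σ² = 2209/277134  (sign +1)
I_A²/I_B² = (504/46189)/(2209/277134) = 3024/2209

3024/2209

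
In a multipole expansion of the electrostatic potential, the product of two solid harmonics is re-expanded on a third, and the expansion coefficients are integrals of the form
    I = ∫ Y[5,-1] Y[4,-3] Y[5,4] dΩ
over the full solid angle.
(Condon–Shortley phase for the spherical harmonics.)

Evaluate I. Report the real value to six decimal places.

m-sum 0 ✓  L=14 even ✓  1≤5≤9 ✓
Π(2lᵢ+1) = 11×9×11 = 1089
triangle coeff Δ(5,4,5) = 1/3153150
Σ_t [0,4]: t=0:+1/69120 t=1:−1/1728 t=2:+1/576 t=3:−1/1728 t=4:+1/69120 = 7/11520
(3j)²=2/143 [(5 4 5; 0 0 0)], sign=-1
Σ_t [0,1]: t=0:+1/103680 t=1:−1/17280 = -1/20736
(3j)²=10/429 [(5 4 5; -1 -3 4)], sign=+1
⇒ 4πI² = 60/169
I = (-1)√(60/169/(4π)) = -0.16808437

-0.168084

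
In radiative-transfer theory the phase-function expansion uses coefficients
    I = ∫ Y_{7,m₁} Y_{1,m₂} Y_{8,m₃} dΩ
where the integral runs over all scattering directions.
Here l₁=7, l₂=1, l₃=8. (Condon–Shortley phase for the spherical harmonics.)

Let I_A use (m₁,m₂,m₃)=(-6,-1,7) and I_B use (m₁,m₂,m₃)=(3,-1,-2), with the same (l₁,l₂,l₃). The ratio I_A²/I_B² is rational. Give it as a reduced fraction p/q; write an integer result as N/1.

Shared (l₁,l₂,l₃)=(7,1,8): N and (l;000)² cancel in I_A²/I_B².
A: Δ = 0!·14!·2!/17! = 1/2040; Racah Σ t=0..0: t=0:+1/12454041600 = 1/12454041600; ⇒ 3j(7 1 8; -6 -1 7)² = 7/136, sgn -1
B: Δ = 0!·14!·2!/17! = 1/2040; Racah Σ t=0..0: t=0:+1/174182400 = 1/174182400; ⇒ 3j(7 1 8; 3 -1 -2)² = 1/136, sgn +1
I_A²/I_B² = (7/136)/(1/136) = 7/1

7/1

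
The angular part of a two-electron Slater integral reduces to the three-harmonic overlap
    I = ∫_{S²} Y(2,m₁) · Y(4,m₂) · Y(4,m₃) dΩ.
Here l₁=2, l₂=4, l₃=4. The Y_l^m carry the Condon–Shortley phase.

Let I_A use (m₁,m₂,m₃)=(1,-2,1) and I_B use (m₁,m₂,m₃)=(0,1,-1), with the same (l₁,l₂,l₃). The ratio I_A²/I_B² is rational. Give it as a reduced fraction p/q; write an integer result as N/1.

Shared (l₁,l₂,l₃)=(2,4,4): N and (l;000)² cancel in I_A²/I_B².
A: Δ = 2!·2!·6!/11! = 1/13860; Racah Σ t=0..1: t=0:+1/96 t=1:−1/240 = 1/160; ⇒ 3j(2 4 4; 1 -2 1)² = 27/1540, sgn -1
B: Δ = 2!·2!·6!/11! = 1/13860; Racah Σ t=0..2: t=0:+1/480 t=1:−1/48 t=2:+1/144 = -17/1440; ⇒ 3j(2 4 4; 0 1 -1)² = 289/13860, sgn +1
I_A²/I_B² = (27/1540)/(289/13860) = 243/289

243/289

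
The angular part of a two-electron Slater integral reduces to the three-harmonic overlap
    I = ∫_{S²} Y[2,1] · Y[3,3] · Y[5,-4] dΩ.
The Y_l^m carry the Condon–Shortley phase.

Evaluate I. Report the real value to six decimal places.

0.219610

Rules hold: Σm=0, L=10 even, 1≤5≤5.
N = 5·7·11 = 385
Δ = 0!·4!·6!/11! = 1/2310
Racah Σ t=0..0: t=0:+1/144 = 1/144
⇒ 3j(2 3 5; 0 0 0)² = 10/231, sgn -1
Racah Σ t=0..0: t=0:+1/4320 = 1/4320
⇒ 3j(2 3 5; 1 3 -4)² = 2/55, sgn -1
4πI² = N·(3j₀)²·(3jₘ)² = 20/33
I = +1·√(0.606061/4π) = 0.21961050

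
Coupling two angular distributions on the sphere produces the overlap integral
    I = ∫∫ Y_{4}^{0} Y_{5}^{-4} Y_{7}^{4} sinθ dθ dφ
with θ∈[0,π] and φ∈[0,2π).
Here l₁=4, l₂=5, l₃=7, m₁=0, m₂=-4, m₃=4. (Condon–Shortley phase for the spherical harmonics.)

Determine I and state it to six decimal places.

-0.153174

Checks pass: Σm=0; 16 even; l₃=7∈[1,9].
(2·4+1)(2·5+1)(2·7+1) = 1485
Δ: 2! 6! 8! / 17! → 1/6126120
sum: t=0:+1/69120 t=1:−1/20736 t=2:+1/69120 = -1/51840
3j²(4 5 7; 0 0 0) = Δ·Π!·Σ² = 280/21879  (sign +1)
sum: t=0:+1/483840 t=1:−1/1451520 = 1/725760
3j²(4 5 7; 0 -4 4) = Δ·Π!·Σ² = 24/1547  (sign -1)
combine: 4πI² = 1485·280/21879·24/1547 = 14400/48841
take √, sign -1: I = -0.15317364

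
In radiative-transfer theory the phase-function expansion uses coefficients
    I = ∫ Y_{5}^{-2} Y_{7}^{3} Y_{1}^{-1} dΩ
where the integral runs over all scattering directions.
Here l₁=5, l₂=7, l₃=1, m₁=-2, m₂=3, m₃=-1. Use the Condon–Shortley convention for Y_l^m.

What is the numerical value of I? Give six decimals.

0.000000

|5−7|≤1≤5+7 violated ⇒ I = 0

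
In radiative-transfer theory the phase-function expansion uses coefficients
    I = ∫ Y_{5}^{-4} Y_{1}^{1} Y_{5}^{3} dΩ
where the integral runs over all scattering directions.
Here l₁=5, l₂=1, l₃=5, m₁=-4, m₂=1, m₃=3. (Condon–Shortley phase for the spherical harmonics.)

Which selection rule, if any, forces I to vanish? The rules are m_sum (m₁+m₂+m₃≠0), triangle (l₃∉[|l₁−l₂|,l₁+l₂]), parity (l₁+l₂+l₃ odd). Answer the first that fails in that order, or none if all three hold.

parity

m₁+m₂+m₃ = -4 + 1 + 3 = 0  ✓
triangle: |5−1|=4 ≤ l₃=5 ≤ 5+1=6  ✓
parity: l₁+l₂+l₃ = 11 is odd  ✗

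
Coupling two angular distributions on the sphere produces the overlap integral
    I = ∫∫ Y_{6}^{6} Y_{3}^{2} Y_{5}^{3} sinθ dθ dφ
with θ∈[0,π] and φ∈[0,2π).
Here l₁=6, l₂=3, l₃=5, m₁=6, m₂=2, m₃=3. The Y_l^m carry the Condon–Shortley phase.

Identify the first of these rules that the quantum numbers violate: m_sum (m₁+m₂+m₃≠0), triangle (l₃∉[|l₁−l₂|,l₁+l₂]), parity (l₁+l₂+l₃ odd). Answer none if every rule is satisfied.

Σmᵢ = 11  ✗
l₃∈[|l₁−l₂|,l₁+l₂]=[3,9], have l₃=5
Σlᵢ = 14 ⇒ even

m_sum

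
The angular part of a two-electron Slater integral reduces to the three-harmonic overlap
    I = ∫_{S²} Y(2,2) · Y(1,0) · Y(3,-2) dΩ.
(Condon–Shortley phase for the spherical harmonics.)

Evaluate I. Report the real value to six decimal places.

Rules hold: Σm=0, L=6 even, 1≤3≤3.
N = 5·3·7 = 105
Δ = 0!·4!·2!/7! = 1/105
Racah Σ t=0..0: t=0:+1/4 = 1/4
⇒ 3j(2 1 3; 0 0 0)² = 3/35, sgn -1
Racah Σ t=0..0: t=0:+1/24 = 1/24
⇒ 3j(2 1 3; 2 0 -2)² = 1/21, sgn -1
4πI² = N·(3j₀)²·(3jₘ)² = 3/7
I = +1·√(0.428571/4π) = 0.18467439

0.184674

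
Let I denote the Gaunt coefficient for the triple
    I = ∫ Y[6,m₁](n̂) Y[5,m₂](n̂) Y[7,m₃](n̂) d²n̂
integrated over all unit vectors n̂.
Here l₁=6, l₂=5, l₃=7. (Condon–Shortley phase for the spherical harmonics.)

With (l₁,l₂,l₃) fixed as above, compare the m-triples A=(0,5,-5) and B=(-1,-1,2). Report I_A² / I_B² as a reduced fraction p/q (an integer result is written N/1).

Shared (l₁,l₂,l₃)=(6,5,7): N and (l;000)² cancel in I_A²/I_B².
A: Δ = 4!·8!·6!/19! = 1/174594420; Racah Σ t=4..4: t=4:+1/24883200 = 1/24883200; ⇒ 3j(6 5 7; 0 5 -5)² = 70/4199, sgn +1
B: Δ = 4!·8!·6!/19! = 1/174594420; Racah Σ t=0..4: t=0:+1/5806080 t=1:−1/311040 t=2:+1/138240 t=3:−1/414720 t=4:+1/12441600 = 1/537600; ⇒ 3j(6 5 7; -1 -1 2)² = 2916/323323, sgn -1
I_A²/I_B² = (70/4199)/(2916/323323) = 2695/1458

2695/1458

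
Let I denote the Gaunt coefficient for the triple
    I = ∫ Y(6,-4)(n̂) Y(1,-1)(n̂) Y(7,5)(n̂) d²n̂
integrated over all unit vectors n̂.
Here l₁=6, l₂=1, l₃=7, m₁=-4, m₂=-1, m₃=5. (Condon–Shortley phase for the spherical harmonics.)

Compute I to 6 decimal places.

-0.284256

m-sum 0 ✓  L=14 even ✓  5≤7≤7 ✓
Π(2lᵢ+1) = 13×3×15 = 585
triangle coeff Δ(6,1,7) = 1/1365
Σ_t [0,0]: t=0:+1/518400 = 1/518400
(3j)²=7/195 [(6 1 7; 0 0 0)], sign=-1
Σ_t [0,0]: t=0:+1/14515200 = 1/14515200
(3j)²=22/455 [(6 1 7; -4 -1 5)], sign=+1
⇒ 4πI² = 66/65
I = (-1)√(66/65/(4π)) = -0.28425647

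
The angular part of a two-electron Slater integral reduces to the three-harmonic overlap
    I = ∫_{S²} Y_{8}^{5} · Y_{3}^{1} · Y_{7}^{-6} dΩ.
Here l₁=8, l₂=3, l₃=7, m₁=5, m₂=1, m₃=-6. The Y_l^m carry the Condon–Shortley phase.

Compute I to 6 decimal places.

0.166985

m-sum 0 ✓  L=18 even ✓  5≤7≤11 ✓
Π(2lᵢ+1) = 17×7×15 = 1785
triangle coeff Δ(8,3,7) = 1/5290740
Σ_t [1,3]: t=1:−1/7257600 t=2:+1/2073600 t=3:−1/7257600 = 1/4838400
(3j)²=252/20995 [(8 3 7; 0 0 0)], sign=-1
Σ_t [2,3]: t=2:+1/319334400 t=3:−1/2874009600 = 1/359251200
(3j)²=1664/101745 [(8 3 7; 5 1 -6)], sign=-1
⇒ 4πI² = 10752/30685
I = (+1)√(10752/30685/(4π)) = 0.16698468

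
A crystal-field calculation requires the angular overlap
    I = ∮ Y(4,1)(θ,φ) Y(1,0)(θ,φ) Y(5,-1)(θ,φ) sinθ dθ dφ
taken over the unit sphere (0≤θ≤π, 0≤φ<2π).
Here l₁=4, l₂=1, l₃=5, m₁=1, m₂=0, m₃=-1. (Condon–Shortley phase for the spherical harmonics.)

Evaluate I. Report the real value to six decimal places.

-0.240571

Rules hold: Σm=0, L=10 even, 3≤5≤5.
N = 9·3·11 = 297
Δ = 0!·8!·2!/11! = 1/495
Racah Σ t=0..0: t=0:+1/576 = 1/576
⇒ 3j(4 1 5; 0 0 0)² = 5/99, sgn -1
Racah Σ t=0..0: t=0:+1/720 = 1/720
⇒ 3j(4 1 5; 1 0 -1)² = 8/165, sgn +1
4πI² = N·(3j₀)²·(3jₘ)² = 8/11
I = -1·√(0.727273/4π) = -0.24057125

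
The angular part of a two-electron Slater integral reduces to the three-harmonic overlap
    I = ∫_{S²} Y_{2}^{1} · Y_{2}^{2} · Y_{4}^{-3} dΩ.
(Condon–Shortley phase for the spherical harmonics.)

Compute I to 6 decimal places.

-0.238414

m-sum 0 ✓  L=8 even ✓  0≤4≤4 ✓
Π(2lᵢ+1) = 5×5×9 = 225
triangle coeff Δ(2,2,4) = 1/630
Σ_t [0,0]: t=0:+1/16 = 1/16
(3j)²=2/35 [(2 2 4; 0 0 0)], sign=+1
Σ_t [0,0]: t=0:+1/144 = 1/144
(3j)²=1/18 [(2 2 4; 1 2 -3)], sign=-1
⇒ 4πI² = 5/7
I = (-1)√(5/7/(4π)) = -0.23841361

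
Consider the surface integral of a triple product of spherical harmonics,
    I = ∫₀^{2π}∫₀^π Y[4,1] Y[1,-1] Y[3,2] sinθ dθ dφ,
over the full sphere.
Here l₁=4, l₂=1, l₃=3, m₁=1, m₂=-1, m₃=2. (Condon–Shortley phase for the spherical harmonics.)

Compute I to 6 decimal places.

1 − 1 + 2 = 2 ≠ 0: azimuthal integral kills it; I = 0

0.000000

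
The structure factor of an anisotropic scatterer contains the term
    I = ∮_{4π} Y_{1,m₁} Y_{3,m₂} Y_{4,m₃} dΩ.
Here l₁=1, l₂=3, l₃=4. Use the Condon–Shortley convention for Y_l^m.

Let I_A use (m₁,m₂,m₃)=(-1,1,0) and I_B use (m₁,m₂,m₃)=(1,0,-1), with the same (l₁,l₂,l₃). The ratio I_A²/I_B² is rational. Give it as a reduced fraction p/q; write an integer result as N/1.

l's match ⇒ only the (l;m) 3-j factors differ between A and B.
A: triangle coeff Δ(1,3,4) = 1/252; Σ_t [0,0]: t=0:+1/96 = 1/96; (3j)²=1/42 [(1 3 4; -1 1 0)], sign=+1
B: triangle coeff Δ(1,3,4) = 1/252; Σ_t [0,0]: t=0:+1/72 = 1/72; (3j)²=5/126 [(1 3 4; 1 0 -1)], sign=-1
I_A²/I_B² = (1/42)/(5/126) = 3/5

3/5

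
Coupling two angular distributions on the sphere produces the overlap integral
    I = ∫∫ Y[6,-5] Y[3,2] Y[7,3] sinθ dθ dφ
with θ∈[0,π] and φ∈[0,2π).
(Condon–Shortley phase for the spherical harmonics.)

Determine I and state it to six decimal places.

0.120821

Checks pass: Σm=0; 16 even; l₃=7∈[3,9].
(2·6+1)(2·3+1)(2·7+1) = 1365
Δ: 2! 10! 4! / 17! → 1/2042040
sum: t=0:+1/207360 t=1:−1/57600 t=2:+1/207360 = -1/129600
3j²(6 3 7; 0 0 0) = Δ·Π!·Σ² = 168/12155  (sign +1)
sum: t=1:−1/87091200 t=2:+1/4354560 = 19/87091200
3j²(6 3 7; -5 2 3) = Δ·Π!·Σ² = 361/37128  (sign +1)
combine: 4πI² = 1365·168/12155·361/37128 = 7581/41327
take √, sign +1: I = 0.12082071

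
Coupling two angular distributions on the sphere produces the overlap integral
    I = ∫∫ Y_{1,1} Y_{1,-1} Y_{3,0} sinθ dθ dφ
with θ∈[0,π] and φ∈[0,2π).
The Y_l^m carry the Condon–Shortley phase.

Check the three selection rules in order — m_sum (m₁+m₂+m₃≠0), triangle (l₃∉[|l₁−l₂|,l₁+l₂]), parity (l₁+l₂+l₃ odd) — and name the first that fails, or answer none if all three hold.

triangle

azimuthal sum: 1 − 1 + 0 = 0  ✓
0 ≤ 3 ≤ 2 (triangle on l)  ✗
L = 1 + 1 + 3 = 5 (odd)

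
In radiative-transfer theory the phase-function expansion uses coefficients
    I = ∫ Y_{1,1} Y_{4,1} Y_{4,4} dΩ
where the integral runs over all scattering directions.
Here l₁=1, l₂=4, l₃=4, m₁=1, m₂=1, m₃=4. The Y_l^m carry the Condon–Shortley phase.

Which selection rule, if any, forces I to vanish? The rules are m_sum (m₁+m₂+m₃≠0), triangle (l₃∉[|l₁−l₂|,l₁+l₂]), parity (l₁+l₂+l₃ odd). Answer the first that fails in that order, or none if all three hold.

m_sum

m₁+m₂+m₃ = 1 + 1 + 4 = 6  ✗
triangle: |1−4|=3 ≤ l₃=4 ≤ 1+4=5
parity: l₁+l₂+l₃ = 9 is odd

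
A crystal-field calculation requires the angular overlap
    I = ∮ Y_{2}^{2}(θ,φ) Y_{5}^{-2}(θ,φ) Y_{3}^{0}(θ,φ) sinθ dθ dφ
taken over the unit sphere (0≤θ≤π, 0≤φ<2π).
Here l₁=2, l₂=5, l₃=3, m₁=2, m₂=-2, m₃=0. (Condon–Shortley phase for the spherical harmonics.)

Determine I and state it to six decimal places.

Checks pass: Σm=0; 10 even; l₃=3∈[3,7].
(2·2+1)(2·5+1)(2·3+1) = 385
Δ: 4! 0! 6! / 11! → 1/2310
sum: t=2:+1/144 = 1/144
3j²(2 5 3; 0 0 0) = Δ·Π!·Σ² = 10/231  (sign -1)
sum: t=0:+1/864 = 1/864
3j²(2 5 3; 2 -2 0) = Δ·Π!·Σ² = 1/66  (sign -1)
combine: 4πI² = 385·10/231·1/66 = 25/99
take √, sign +1: I = 0.14175797

0.141758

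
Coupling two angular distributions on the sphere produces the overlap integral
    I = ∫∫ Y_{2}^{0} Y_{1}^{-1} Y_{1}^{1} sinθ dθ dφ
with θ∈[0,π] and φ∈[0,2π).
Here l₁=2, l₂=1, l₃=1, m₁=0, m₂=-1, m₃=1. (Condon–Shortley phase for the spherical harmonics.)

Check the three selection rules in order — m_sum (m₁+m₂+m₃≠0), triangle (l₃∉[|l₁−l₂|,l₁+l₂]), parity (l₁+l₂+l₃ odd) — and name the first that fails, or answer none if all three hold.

none

m₁+m₂+m₃ = 0 − 1 + 1 = 0  ✓
triangle: |2−1|=1 ≤ l₃=1 ≤ 2+1=3  ✓
parity: l₁+l₂+l₃ = 4 is even  ✓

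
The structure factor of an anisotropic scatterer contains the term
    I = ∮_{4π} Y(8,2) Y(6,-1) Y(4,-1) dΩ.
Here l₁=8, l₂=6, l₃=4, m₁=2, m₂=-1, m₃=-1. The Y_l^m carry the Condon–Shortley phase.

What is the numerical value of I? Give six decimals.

Checks pass: Σm=0; 18 even; l₃=4∈[2,14].
(2·8+1)(2·6+1)(2·4+1) = 1989
Δ: 10! 6! 2! / 19! → 1/23279256
sum: t=4:+1/1658880 t=5:−1/518400 t=6:+1/1658880 = -1/1382400
3j²(8 6 4; 0 0 0) = Δ·Π!·Σ² = 504/46189  (sign -1)
sum: t=3:−1/2177280 t=4:+1/829440 t=5:−1/3456000 = 199/435456000
3j²(8 6 4; 2 -1 -1) = Δ·Π!·Σ² = 39601/3879876  (sign -1)
combine: 4πI² = 1989·504/46189·39601/3879876 = 2138454/9653501
take √, sign +1: I = 0.13277081

0.132771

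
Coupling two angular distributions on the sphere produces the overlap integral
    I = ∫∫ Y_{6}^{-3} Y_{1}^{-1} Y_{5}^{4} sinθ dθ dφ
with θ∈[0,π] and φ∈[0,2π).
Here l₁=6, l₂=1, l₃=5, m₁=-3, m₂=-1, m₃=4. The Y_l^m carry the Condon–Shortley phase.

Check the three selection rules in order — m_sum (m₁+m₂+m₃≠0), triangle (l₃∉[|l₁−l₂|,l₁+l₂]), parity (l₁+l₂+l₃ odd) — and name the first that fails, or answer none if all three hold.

none

Σmᵢ = 0  ✓
l₃∈[|l₁−l₂|,l₁+l₂]=[5,7], have l₃=5  ✓
Σlᵢ = 12 ⇒ even  ✓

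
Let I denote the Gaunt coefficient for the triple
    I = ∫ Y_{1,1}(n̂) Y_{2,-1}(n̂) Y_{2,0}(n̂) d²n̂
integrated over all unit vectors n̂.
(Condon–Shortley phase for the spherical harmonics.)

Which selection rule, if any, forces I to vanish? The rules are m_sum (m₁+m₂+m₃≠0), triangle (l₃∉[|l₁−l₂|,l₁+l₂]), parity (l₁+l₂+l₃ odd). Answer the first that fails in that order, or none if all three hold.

parity

azimuthal sum: 1 − 1 + 0 = 0  ✓
1 ≤ 2 ≤ 3 (triangle on l)  ✓
L = 1 + 2 + 2 = 5 (odd)  ✗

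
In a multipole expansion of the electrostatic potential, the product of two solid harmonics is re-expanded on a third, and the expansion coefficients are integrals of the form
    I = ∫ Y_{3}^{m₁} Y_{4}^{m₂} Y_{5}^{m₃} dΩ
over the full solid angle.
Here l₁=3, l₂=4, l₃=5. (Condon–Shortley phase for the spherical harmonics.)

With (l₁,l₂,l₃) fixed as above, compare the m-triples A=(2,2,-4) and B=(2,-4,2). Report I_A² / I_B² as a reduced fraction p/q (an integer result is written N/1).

l's match ⇒ only the (l;m) 3-j factors differ between A and B.
A: triangle coeff Δ(3,4,5) = 1/180180; Σ_t [0,1]: t=0:+1/8640 t=1:−1/2880 = -1/4320; (3j)²=8/429 [(3 4 5; 2 2 -4)], sign=+1
B: triangle coeff Δ(3,4,5) = 1/180180; Σ_t [0,0]: t=0:+1/8640 = 1/8640; (3j)²=14/1287 [(3 4 5; 2 -4 2)], sign=-1
I_A²/I_B² = (8/429)/(14/1287) = 12/7

12/7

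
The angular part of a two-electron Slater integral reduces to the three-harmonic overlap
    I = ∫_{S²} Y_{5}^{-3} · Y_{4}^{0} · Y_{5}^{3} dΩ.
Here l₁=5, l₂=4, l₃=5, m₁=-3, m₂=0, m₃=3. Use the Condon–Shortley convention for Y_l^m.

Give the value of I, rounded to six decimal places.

0.130198

Checks pass: Σm=0; 14 even; l₃=5∈[1,9].
(2·5+1)(2·4+1)(2·5+1) = 1089
Δ: 4! 6! 4! / 15! → 1/3153150
sum: t=0:+1/69120 t=1:−1/1728 t=2:+1/576 t=3:−1/1728 t=4:+1/69120 = 7/11520
3j²(5 4 5; 0 0 0) = Δ·Π!·Σ² = 2/143  (sign -1)
sum: t=2:+1/11520 t=3:−1/4320 t=4:+1/27648 = -1/9216
3j²(5 4 5; -3 0 3) = Δ·Π!·Σ² = 2/143  (sign -1)
combine: 4πI² = 1089·2/143·2/143 = 36/169
take √, sign +1: I = 0.13019760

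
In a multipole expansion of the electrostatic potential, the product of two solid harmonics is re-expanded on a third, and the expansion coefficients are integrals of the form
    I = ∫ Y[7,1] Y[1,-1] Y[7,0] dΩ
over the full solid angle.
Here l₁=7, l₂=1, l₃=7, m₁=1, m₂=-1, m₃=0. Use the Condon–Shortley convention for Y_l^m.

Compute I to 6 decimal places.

l₁+l₂+l₃=15 is odd: 3j(l;000)=0 ⇒ I=0

0.000000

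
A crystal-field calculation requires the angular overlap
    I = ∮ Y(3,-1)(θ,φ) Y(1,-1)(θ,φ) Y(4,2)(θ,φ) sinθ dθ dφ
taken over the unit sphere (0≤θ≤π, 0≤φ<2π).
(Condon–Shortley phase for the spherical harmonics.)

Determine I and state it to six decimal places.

Rules hold: Σm=0, L=8 even, 2≤4≤4.
N = 7·3·9 = 189
Δ = 0!·6!·2!/9! = 1/252
Racah Σ t=0..0: t=0:+1/36 = 1/36
⇒ 3j(3 1 4; 0 0 0)² = 4/63, sgn +1
Racah Σ t=0..0: t=0:+1/96 = 1/96
⇒ 3j(3 1 4; -1 -1 2)² = 5/84, sgn +1
4πI² = N·(3j₀)²·(3jₘ)² = 5/7
I = +1·√(0.714286/4π) = 0.23841361

0.238414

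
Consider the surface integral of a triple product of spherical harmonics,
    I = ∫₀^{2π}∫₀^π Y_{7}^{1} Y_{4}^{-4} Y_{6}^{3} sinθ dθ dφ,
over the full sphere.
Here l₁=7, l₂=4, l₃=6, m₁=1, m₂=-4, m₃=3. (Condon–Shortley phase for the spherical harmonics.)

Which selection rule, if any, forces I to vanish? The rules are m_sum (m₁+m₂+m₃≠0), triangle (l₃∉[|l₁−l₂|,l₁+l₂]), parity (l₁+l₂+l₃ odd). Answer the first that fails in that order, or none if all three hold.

azimuthal sum: 1 − 4 + 3 = 0  ✓
3 ≤ 6 ≤ 11 (triangle on l)  ✓
L = 7 + 4 + 6 = 17 (odd)  ✗

parity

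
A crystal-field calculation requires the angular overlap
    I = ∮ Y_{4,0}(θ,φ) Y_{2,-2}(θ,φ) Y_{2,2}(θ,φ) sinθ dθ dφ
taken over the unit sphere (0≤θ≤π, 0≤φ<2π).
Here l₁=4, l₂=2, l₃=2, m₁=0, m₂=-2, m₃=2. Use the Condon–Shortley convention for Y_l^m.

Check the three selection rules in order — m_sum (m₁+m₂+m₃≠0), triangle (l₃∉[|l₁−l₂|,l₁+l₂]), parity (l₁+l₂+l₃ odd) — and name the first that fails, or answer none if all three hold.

m₁+m₂+m₃ = 0 − 2 + 2 = 0  ✓
triangle: |4−2|=2 ≤ l₃=2 ≤ 4+2=6  ✓
parity: l₁+l₂+l₃ = 8 is even  ✓

none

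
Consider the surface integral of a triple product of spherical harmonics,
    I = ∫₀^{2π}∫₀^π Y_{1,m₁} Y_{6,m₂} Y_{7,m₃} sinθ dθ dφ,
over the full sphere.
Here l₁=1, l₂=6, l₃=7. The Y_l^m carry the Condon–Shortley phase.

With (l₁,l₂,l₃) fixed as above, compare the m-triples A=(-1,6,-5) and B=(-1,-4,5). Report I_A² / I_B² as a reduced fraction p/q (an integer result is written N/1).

l's match ⇒ only the (l;m) 3-j factors differ between A and B.
A: triangle coeff Δ(1,6,7) = 1/1365; Σ_t [0,0]: t=0:+1/958003200 = 1/958003200; (3j)²=1/1365 [(1 6 7; -1 6 -5)], sign=+1
B: triangle coeff Δ(1,6,7) = 1/1365; Σ_t [0,0]: t=0:+1/14515200 = 1/14515200; (3j)²=22/455 [(1 6 7; -1 -4 5)], sign=+1
I_A²/I_B² = (1/1365)/(22/455) = 1/66

1/66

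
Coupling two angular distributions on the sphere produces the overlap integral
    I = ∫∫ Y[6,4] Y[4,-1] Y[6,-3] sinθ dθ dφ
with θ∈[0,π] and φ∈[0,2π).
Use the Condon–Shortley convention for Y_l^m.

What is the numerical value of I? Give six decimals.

Rules hold: Σm=0, L=16 even, 2≤6≤10.
N = 13·9·13 = 1521
Δ = 4!·8!·4!/17! = 1/15315300
Racah Σ t=0..4: t=0:+1/829440 t=1:−1/25920 t=2:+1/9216 t=3:−1/25920 t=4:+1/829440 = 7/207360
⇒ 3j(6 4 6; 0 0 0)² = 28/2431, sgn +1
Racah Σ t=0..2: t=0:+1/207360 t=1:−1/120960 t=2:+1/967680 = -1/414720
⇒ 3j(6 4 6; 4 -1 -3)² = 21/4862, sgn +1
4πI² = N·(3j₀)²·(3jₘ)² = 2646/34969
I = +1·√(0.075667/4π) = 0.07759762

0.077598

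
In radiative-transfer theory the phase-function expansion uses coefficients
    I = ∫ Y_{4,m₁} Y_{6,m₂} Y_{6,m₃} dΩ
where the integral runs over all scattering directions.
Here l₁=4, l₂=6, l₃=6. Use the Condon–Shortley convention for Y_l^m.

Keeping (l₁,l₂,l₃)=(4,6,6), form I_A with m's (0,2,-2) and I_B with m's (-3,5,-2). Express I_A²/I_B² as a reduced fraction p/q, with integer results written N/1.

11/1029

l's match ⇒ only the (l;m) 3-j factors differ between A and B.
A: triangle coeff Δ(4,6,6) = 1/15315300; Σ_t [0,4]: t=0:+1/23224320 t=1:−1/181440 t=2:+1/23040 t=3:−1/25920 t=4:+1/331776 = 11/4644864; (3j)²=11/55692 [(4 6 6; 0 2 -2)], sign=+1
B: triangle coeff Δ(4,6,6) = 1/15315300; Σ_t [3,4]: t=3:−1/5806080 t=4:+1/725760 = 1/829440; (3j)²=49/2652 [(4 6 6; -3 5 -2)], sign=+1
I_A²/I_B² = (11/55692)/(49/2652) = 11/1029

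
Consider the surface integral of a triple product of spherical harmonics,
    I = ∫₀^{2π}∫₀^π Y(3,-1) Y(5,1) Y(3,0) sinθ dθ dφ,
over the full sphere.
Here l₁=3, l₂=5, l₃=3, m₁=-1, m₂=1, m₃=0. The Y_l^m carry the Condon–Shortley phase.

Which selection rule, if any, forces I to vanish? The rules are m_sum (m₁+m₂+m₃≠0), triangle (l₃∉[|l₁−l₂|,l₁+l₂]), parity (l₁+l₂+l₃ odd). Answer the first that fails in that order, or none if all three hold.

Σmᵢ = 0  ✓
l₃∈[|l₁−l₂|,l₁+l₂]=[2,8], have l₃=3  ✓
Σlᵢ = 11 ⇒ odd  ✗

parity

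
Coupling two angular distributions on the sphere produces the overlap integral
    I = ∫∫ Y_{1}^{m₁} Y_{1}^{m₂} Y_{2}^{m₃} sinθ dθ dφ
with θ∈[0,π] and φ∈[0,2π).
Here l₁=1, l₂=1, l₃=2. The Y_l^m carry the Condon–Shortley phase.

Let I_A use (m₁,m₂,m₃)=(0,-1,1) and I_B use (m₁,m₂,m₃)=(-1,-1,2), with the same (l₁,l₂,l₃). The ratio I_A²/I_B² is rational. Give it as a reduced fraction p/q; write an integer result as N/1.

1/2

Same 1,1,2: normalisation and zero-m 3j drop out of the ratio.
A: Δ: 0! 2! 2! / 5! → 1/30; sum: t=0:+1/2 = 1/2; 3j²(1 1 2; 0 -1 1) = Δ·Π!·Σ² = 1/10  (sign -1)
B: Δ: 0! 2! 2! / 5! → 1/30; sum: t=0:+1/4 = 1/4; 3j²(1 1 2; -1 -1 2) = Δ·Π!·Σ² = 1/5  (sign +1)
I_A²/I_B² = (1/10)/(1/5) = 1/2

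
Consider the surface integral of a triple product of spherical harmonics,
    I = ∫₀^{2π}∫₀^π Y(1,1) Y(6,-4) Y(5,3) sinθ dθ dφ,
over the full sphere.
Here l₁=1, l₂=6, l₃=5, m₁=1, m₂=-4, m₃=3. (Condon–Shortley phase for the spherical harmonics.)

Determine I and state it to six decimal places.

m-sum 0 ✓  L=12 even ✓  5≤5≤7 ✓
Π(2lᵢ+1) = 3×13×11 = 429
triangle coeff Δ(1,6,5) = 1/858
Σ_t [1,1]: t=1:−1/14400 = -1/14400
(3j)²=6/143 [(1 6 5; 0 0 0)], sign=+1
Σ_t [0,0]: t=0:+1/161280 = 1/161280
(3j)²=15/286 [(1 6 5; 1 -4 3)], sign=+1
⇒ 4πI² = 135/143
I = (+1)√(135/143/(4π)) = 0.27409047

0.274090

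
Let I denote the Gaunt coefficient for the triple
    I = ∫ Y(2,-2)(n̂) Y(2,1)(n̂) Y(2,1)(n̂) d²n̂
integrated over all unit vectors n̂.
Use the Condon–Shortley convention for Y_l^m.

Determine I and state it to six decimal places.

0.220728

m-sum 0 ✓  L=6 even ✓  0≤2≤4 ✓
Π(2lᵢ+1) = 5×5×5 = 125
triangle coeff Δ(2,2,2) = 1/630
Σ_t [0,2]: t=0:+1/8 t=1:−1/1 t=2:+1/8 = -3/4
(3j)²=2/35 [(2 2 2; 0 0 0)], sign=-1
Σ_t [2,2]: t=2:+1/4 = 1/4
(3j)²=3/35 [(2 2 2; -2 1 1)], sign=-1
⇒ 4πI² = 30/49
I = (+1)√(30/49/(4π)) = 0.22072812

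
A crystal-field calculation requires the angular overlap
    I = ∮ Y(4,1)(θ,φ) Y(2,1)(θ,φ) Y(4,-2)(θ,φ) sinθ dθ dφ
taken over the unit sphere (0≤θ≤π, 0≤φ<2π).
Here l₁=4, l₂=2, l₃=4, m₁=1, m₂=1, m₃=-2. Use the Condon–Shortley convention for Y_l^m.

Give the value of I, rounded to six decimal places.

0.127700

Rules hold: Σm=0, L=10 even, 2≤4≤6.
N = 9·5·9 = 405
Δ = 2!·6!·2!/11! = 1/13860
Racah Σ t=0..2: t=0:+1/192 t=1:−1/36 t=2:+1/192 = -5/288
⇒ 3j(4 2 4; 0 0 0)² = 20/693, sgn -1
Racah Σ t=1..2: t=1:−1/96 t=2:+1/240 = -1/160
⇒ 3j(4 2 4; 1 1 -2)² = 27/1540, sgn -1
4πI² = N·(3j₀)²·(3jₘ)² = 1215/5929
I = +1·√(0.204925/4π) = 0.12770047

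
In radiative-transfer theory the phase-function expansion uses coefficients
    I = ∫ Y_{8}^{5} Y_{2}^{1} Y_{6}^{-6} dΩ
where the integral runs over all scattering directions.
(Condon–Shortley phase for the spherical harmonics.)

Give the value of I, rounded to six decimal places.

-0.030597

Rules hold: Σm=0, L=16 even, 6≤6≤10.
N = 17·5·13 = 1105
Δ = 4!·12!·0!/17! = 1/30940
Racah Σ t=2..2: t=2:+1/2073600 = 1/2073600
⇒ 3j(8 2 6; 0 0 0)² = 28/1105, sgn +1
Racah Σ t=3..3: t=3:−1/2874009600 = -1/2874009600
⇒ 3j(8 2 6; 5 1 -6)² = 1/2380, sgn -1
4πI² = N·(3j₀)²·(3jₘ)² = 1/85
I = -1·√(0.0117647/4π) = -0.03059748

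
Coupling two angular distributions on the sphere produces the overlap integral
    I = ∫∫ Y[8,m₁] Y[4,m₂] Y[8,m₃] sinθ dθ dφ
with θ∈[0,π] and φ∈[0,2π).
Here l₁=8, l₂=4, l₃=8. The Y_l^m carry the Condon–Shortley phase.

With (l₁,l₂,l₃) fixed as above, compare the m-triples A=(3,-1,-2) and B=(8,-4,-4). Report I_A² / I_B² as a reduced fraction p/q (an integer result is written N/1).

165/13

Shared (l₁,l₂,l₃)=(8,4,8): N and (l;000)² cancel in I_A²/I_B².
A: Δ = 4!·12!·4!/21! = 1/185175900; Racah Σ t=0..3: t=0:+1/87091200 t=1:−1/23224320 t=2:+1/52254720 t=3:−1/1045094400 = -1/74649600; ⇒ 3j(8 4 8; 3 -1 -2)² = 110/12597, sgn -1
B: Δ = 4!·12!·4!/21! = 1/185175900; Racah Σ t=0..0: t=0:+1/275904921600 = 1/275904921600; ⇒ 3j(8 4 8; 8 -4 -4)² = 2/2907, sgn +1
I_A²/I_B² = (110/12597)/(2/2907) = 165/13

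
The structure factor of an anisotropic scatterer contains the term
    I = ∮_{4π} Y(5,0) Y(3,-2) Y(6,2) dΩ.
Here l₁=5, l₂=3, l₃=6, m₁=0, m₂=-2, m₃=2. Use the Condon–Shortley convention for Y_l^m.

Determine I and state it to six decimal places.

m-sum 0 ✓  L=14 even ✓  2≤6≤8 ✓
Π(2lᵢ+1) = 11×7×13 = 1001
triangle coeff Δ(5,3,6) = 1/675675
Σ_t [0,2]: t=0:+1/8640 t=1:−1/2304 t=2:+1/8640 = -7/34560
(3j)²=7/429 [(5 3 6; 0 0 0)], sign=-1
Σ_t [0,1]: t=0:+1/8640 t=1:−1/13824 = 1/23040
(3j)²=2/429 [(5 3 6; 0 -2 2)], sign=+1
⇒ 4πI² = 98/1287
I = (-1)√(98/1287/(4π)) = -0.07784287

-0.077843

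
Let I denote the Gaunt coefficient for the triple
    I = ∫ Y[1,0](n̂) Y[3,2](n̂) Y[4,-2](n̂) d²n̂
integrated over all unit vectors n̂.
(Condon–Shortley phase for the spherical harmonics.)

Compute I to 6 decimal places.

0.213244

m-sum 0 ✓  L=8 even ✓  2≤4≤4 ✓
Π(2lᵢ+1) = 3×7×9 = 189
triangle coeff Δ(1,3,4) = 1/252
Σ_t [0,0]: t=0:+1/36 = 1/36
(3j)²=4/63 [(1 3 4; 0 0 0)], sign=+1
Σ_t [0,0]: t=0:+1/120 = 1/120
(3j)²=1/21 [(1 3 4; 0 2 -2)], sign=+1
⇒ 4πI² = 4/7
I = (+1)√(4/7/(4π)) = 0.21324362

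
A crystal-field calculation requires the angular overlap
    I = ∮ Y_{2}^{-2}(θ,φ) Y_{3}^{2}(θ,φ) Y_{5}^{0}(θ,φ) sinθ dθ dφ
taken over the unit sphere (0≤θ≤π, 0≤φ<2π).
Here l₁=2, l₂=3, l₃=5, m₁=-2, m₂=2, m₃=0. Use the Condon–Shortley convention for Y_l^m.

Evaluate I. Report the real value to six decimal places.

0.053579

m-sum 0 ✓  L=10 even ✓  1≤5≤5 ✓
Π(2lᵢ+1) = 5×7×11 = 385
triangle coeff Δ(2,3,5) = 1/2310
Σ_t [0,0]: t=0:+1/144 = 1/144
(3j)²=10/231 [(2 3 5; 0 0 0)], sign=-1
Σ_t [0,0]: t=0:+1/2880 = 1/2880
(3j)²=1/462 [(2 3 5; -2 2 0)], sign=-1
⇒ 4πI² = 25/693
I = (+1)√(25/693/(4π)) = 0.05357948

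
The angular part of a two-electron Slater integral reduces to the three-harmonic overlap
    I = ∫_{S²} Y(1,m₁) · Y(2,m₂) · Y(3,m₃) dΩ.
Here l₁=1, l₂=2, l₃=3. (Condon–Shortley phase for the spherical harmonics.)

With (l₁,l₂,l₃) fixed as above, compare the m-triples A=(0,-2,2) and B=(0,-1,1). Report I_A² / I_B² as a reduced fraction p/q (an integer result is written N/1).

l's match ⇒ only the (l;m) 3-j factors differ between A and B.
A: triangle coeff Δ(1,2,3) = 1/105; Σ_t [0,0]: t=0:+1/24 = 1/24; (3j)²=1/21 [(1 2 3; 0 -2 2)], sign=-1
B: triangle coeff Δ(1,2,3) = 1/105; Σ_t [0,0]: t=0:+1/6 = 1/6; (3j)²=8/105 [(1 2 3; 0 -1 1)], sign=+1
I_A²/I_B² = (1/21)/(8/105) = 5/8

5/8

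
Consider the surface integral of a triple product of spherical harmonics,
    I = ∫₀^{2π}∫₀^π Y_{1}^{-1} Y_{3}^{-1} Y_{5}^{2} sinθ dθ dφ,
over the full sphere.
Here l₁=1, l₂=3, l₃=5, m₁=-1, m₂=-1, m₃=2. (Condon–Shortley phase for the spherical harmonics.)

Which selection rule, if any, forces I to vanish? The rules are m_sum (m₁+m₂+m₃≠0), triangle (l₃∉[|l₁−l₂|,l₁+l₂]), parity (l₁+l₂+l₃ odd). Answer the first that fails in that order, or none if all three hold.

triangle

Σmᵢ = 0  ✓
l₃∈[|l₁−l₂|,l₁+l₂]=[2,4], have l₃=5  ✗
Σlᵢ = 9 ⇒ odd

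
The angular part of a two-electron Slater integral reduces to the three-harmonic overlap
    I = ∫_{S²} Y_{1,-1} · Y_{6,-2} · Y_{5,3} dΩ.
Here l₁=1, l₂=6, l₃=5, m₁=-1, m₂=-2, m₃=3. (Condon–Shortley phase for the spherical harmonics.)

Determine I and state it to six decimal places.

Rules hold: Σm=0, L=12 even, 5≤5≤7.
N = 3·13·11 = 429
Δ = 2!·0!·10!/13! = 1/858
Racah Σ t=1..1: t=1:−1/14400 = -1/14400
⇒ 3j(1 6 5; 0 0 0)² = 6/143, sgn +1
Racah Σ t=2..2: t=2:+1/161280 = 1/161280
⇒ 3j(1 6 5; -1 -2 3)² = 1/143, sgn +1
4πI² = N·(3j₀)²·(3jₘ)² = 18/143
I = +1·√(0.125874/4π) = 0.10008369

0.100084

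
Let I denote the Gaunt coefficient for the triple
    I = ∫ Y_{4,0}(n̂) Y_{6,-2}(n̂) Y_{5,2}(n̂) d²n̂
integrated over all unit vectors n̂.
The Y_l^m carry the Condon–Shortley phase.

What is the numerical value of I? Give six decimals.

0.000000

Σlᵢ=15 odd — θ-integrand is odd under cosθ→−cosθ; I=0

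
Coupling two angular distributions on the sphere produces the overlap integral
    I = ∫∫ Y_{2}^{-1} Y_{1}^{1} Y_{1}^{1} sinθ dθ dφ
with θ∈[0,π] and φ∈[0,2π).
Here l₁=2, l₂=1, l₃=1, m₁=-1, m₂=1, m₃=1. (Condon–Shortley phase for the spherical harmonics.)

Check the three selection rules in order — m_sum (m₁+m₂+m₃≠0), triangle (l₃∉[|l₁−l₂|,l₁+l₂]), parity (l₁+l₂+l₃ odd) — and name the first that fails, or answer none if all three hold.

azimuthal sum: -1 + 1 + 1 = 1  ✗
1 ≤ 1 ≤ 3 (triangle on l)
L = 2 + 1 + 1 = 4 (even)

m_sum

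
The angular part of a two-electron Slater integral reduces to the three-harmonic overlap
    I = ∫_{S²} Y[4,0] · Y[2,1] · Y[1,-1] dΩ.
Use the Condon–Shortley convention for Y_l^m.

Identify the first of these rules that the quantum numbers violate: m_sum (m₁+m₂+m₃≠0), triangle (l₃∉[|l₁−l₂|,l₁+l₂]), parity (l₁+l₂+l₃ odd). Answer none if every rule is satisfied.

Σmᵢ = 0  ✓
l₃∈[|l₁−l₂|,l₁+l₂]=[2,6], have l₃=1  ✗
Σlᵢ = 7 ⇒ odd

triangle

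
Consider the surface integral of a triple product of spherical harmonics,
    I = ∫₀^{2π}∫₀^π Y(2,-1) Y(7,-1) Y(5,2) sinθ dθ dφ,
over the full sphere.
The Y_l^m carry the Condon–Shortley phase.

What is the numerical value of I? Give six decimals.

m-sum 0 ✓  L=14 even ✓  5≤5≤9 ✓
Π(2lᵢ+1) = 5×15×11 = 825
triangle coeff Δ(2,7,5) = 1/15015
Σ_t [2,2]: t=2:+1/57600 = 1/57600
(3j)²=21/715 [(2 7 5; 0 0 0)], sign=-1
Σ_t [3,3]: t=3:−1/181440 = -1/181440
(3j)²=32/3003 [(2 7 5; -1 -1 2)], sign=+1
⇒ 4πI² = 480/1859
I = (-1)√(480/1859/(4π)) = -0.14334284

-0.143343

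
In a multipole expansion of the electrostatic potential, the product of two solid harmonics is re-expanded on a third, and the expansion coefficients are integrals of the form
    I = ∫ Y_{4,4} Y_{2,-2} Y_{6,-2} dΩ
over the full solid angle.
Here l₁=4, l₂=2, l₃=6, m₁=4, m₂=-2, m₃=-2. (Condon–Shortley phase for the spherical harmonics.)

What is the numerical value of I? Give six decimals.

Checks pass: Σm=0; 12 even; l₃=6∈[2,6].
(2·4+1)(2·2+1)(2·6+1) = 585
Δ: 0! 8! 4! / 13! → 1/6435
sum: t=0:+1/2304 = 1/2304
3j²(4 2 6; 0 0 0) = Δ·Π!·Σ² = 5/143  (sign +1)
sum: t=0:+1/967680 = 1/967680
3j²(4 2 6; 4 -2 -2) = Δ·Π!·Σ² = 1/6435  (sign +1)
combine: 4πI² = 585·5/143·1/6435 = 5/1573
take √, sign +1: I = 0.01590434

0.015904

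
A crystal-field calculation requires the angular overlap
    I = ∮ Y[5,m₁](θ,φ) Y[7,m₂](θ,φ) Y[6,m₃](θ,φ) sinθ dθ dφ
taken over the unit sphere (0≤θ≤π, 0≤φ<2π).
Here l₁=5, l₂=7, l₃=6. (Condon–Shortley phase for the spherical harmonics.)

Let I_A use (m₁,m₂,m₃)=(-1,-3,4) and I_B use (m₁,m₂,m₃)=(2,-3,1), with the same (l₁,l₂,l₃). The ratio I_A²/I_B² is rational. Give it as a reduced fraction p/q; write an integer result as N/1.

4225/1701

Shared (l₁,l₂,l₃)=(5,7,6): N and (l;000)² cancel in I_A²/I_B².
A: Δ = 6!·4!·8!/19! = 1/174594420; Racah Σ t=2..4: t=2:+1/1658880 t=3:−1/1088640 t=4:+1/7741440 = -13/69672960; ⇒ 3j(5 7 6; -1 -3 4)² = 325/149226, sgn -1
B: Δ = 6!·4!·8!/19! = 1/174594420; Racah Σ t=0..3: t=0:+1/2488320 t=1:−1/345600 t=2:+1/414720 t=3:−1/4354560 = -1/3225600; ⇒ 3j(5 7 6; 2 -3 1)² = 81/92378, sgn +1
I_A²/I_B² = (325/149226)/(81/92378) = 4225/1701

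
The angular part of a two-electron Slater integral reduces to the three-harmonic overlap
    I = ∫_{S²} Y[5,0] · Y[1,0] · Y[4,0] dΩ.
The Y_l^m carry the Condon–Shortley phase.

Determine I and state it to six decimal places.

0.245532

Rules hold: Σm=0, L=10 even, 4≤4≤6.
N = 11·3·9 = 297
Δ = 2!·8!·0!/11! = 1/495
Racah Σ t=1..1: t=1:−1/576 = -1/576
⇒ 3j(5 1 4; 0 0 0)² = 5/99, sgn -1
(m-triple is (0,0,0) — same symbol as above.)
4πI² = N·(3j₀)²·(3jₘ)² = 25/33
I = +1·√(0.757576/4π) = 0.24553200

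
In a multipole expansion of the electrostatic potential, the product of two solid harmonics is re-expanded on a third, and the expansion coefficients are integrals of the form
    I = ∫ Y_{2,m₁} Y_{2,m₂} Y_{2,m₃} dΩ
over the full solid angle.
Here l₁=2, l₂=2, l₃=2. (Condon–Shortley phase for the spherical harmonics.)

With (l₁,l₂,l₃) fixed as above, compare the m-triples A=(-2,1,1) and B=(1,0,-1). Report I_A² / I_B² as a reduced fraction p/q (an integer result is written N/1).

6/1

Same 2,2,2: normalisation and zero-m 3j drop out of the ratio.
A: Δ: 2! 2! 2! / 7! → 1/630; sum: t=2:+1/4 = 1/4; 3j²(2 2 2; -2 1 1) = Δ·Π!·Σ² = 3/35  (sign -1)
B: Δ: 2! 2! 2! / 7! → 1/630; sum: t=0:+1/4 t=1:−1/2 = -1/4; 3j²(2 2 2; 1 0 -1) = Δ·Π!·Σ² = 1/70  (sign +1)
I_A²/I_B² = (3/35)/(1/70) = 6/1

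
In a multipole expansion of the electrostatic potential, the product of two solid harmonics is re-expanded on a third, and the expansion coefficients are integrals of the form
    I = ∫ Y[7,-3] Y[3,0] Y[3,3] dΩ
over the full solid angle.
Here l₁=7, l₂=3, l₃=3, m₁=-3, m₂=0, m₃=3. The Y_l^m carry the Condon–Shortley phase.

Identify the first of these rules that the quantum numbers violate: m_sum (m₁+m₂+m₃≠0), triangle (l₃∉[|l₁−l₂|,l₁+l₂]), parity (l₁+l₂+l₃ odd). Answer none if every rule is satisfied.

azimuthal sum: -3 + 0 + 3 = 0  ✓
4 ≤ 3 ≤ 10 (triangle on l)  ✗
L = 7 + 3 + 3 = 13 (odd)

triangle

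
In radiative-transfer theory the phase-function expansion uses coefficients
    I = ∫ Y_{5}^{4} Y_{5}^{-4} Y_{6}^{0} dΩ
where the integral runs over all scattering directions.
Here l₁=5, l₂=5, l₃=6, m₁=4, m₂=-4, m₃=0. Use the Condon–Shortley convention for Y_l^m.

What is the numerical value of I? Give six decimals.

0.147273

Checks pass: Σm=0; 16 even; l₃=6∈[0,10].
(2·5+1)(2·5+1)(2·6+1) = 1573
Δ: 4! 6! 6! / 17! → 1/28588560
sum: t=0:+1/345600 t=1:−1/13824 t=2:+1/5184 t=3:−1/13824 t=4:+1/345600 = 7/129600
3j²(5 5 6; 0 0 0) = Δ·Π!·Σ² = 80/7293  (sign +1)
sum: t=0:+1/345600 t=1:−1/3110400 = 1/388800
3j²(5 5 6; 4 -4 0) = Δ·Π!·Σ² = 192/12155  (sign +1)
combine: 4πI² = 1573·80/7293·192/12155 = 1024/3757
take √, sign +1: I = 0.14727345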